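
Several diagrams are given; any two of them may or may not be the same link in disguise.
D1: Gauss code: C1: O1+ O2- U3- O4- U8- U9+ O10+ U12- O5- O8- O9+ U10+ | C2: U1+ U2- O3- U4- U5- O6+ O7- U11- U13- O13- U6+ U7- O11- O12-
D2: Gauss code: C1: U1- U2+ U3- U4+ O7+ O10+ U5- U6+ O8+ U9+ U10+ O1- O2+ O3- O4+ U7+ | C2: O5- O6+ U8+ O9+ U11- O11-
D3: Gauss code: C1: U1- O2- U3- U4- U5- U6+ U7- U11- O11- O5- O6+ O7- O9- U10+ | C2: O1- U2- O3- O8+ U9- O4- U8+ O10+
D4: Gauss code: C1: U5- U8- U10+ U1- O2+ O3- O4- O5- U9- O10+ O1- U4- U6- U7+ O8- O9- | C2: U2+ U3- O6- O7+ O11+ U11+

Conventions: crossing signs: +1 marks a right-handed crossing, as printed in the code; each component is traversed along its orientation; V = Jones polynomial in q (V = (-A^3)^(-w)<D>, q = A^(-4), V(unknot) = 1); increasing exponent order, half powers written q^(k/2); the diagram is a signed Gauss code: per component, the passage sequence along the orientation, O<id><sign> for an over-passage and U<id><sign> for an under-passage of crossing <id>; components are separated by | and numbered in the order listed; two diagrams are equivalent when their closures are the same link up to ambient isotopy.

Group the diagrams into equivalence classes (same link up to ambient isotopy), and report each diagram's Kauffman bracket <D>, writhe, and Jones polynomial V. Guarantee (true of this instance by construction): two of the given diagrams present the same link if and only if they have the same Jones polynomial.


classes: {D1, D3} | {D2} | {D4}
V(D1) = -q^(-9/2) - q^(-5/2) + q^(-3/2) - q^(-1/2)  [13 crossings, <D> = A^-13 - A^-9 + A^-5 + A^3, w = -5]
V(D2) = -q^(1/2) - q^(5/2)  (w +3, c 11, <D> = A^-1 + A^7)
D3 (bracket A^-13 - A^-9 + A^-5 + A^3; 11 crossings at w = -5): V = -q^(-9/2) - q^(-5/2) + q^(-3/2) - q^(-1/2)
V(D4) = q^(-9/2) - q^(-5/2) - q^(-3/2) - q^(-1/2)  [11 crossings, <D> = A^-7 + A^-3 + A - A^9, w = -3]
note: V(q) takes 3 values over 4 diagrams, fixing the grouping


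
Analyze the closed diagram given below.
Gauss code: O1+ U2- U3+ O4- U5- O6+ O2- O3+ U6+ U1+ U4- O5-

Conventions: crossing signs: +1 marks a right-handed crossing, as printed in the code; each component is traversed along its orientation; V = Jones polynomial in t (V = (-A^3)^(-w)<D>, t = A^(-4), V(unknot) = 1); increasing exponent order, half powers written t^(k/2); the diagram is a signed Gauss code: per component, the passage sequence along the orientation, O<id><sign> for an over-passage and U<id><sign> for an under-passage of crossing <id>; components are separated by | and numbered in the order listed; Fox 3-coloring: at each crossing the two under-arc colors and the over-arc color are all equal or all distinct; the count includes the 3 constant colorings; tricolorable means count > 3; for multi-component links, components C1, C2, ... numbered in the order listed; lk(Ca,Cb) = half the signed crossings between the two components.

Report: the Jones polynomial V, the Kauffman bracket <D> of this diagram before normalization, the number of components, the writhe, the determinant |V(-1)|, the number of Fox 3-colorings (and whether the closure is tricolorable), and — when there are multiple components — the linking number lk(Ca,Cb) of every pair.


Jones polynomial: V(t) = 1
<D> = 1; writhe 0
components 1, writhe 0 (6 crossings)
3-colorings: 3 of 3^6, det 1 — not tricolorable
note: w = 0 shifts under R1 moves; the (-A^3)^(0) factor cancels that in V


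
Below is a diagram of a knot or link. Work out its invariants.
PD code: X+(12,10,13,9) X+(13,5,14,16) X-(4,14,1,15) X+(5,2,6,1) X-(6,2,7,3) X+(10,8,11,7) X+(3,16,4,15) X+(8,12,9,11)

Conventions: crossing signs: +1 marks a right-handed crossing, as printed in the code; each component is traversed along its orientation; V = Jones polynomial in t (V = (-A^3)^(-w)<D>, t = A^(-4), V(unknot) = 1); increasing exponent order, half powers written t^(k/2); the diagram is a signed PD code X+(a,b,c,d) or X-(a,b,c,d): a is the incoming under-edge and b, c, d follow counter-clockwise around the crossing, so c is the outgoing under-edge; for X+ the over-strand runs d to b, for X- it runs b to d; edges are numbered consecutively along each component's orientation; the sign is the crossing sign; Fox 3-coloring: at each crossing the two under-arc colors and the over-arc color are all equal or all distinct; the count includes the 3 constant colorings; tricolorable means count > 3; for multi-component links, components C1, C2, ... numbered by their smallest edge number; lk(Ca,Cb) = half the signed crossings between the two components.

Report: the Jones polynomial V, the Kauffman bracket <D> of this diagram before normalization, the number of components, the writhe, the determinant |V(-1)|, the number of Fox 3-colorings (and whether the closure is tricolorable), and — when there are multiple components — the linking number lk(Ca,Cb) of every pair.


V = -t^(1/2) - t^(3/2) - t^(5/2) + t^(9/2)
<D> = A^-6 - A^2 - A^6 - A^10 (w = +4)
2 components over 8 crossings, w = +4
lk(C1,C2): 0
27 Fox colorings among 3^8, |V(-1)| = 0: tricolorable
why: summing lk over 1 pair gives 0


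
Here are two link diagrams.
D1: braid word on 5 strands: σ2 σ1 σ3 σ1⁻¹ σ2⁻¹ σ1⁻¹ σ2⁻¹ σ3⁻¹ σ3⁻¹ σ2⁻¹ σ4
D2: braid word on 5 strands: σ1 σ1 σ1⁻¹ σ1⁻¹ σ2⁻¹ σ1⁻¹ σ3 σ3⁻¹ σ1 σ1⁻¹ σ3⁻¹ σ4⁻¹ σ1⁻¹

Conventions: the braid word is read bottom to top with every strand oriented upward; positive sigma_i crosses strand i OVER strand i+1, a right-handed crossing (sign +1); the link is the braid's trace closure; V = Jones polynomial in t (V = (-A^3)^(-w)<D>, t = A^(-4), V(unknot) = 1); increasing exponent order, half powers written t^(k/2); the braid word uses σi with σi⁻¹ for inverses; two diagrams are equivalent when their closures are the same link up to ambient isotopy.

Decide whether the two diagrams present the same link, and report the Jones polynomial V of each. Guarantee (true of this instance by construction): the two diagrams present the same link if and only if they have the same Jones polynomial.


equivalent: yes
D1 (bracket A^-7 + A; 11 crossings at w = -3): V = -t^(-5/2) - t^(-1/2)
V(D2) = -t^(-5/2) - t^(-1/2)  (w -5, c 13, <D> = A^-13 + A^-5)
key observation: from 11 to 13 crossings by R-moves: one link, two diagrams


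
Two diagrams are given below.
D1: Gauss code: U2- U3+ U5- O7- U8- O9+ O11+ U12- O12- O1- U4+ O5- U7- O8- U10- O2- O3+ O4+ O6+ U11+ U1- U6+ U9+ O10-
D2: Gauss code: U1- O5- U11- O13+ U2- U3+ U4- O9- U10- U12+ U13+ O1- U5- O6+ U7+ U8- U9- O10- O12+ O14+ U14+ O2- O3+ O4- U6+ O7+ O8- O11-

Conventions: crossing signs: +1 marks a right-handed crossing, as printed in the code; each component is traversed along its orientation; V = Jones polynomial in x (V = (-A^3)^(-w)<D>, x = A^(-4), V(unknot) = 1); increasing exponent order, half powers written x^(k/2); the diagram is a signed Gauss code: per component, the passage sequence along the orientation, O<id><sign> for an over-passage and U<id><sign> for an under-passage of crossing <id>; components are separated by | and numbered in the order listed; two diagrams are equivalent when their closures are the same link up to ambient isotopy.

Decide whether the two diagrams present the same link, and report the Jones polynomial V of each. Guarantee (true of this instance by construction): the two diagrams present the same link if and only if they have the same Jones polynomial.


equivalent: no
D1 (bracket A^-10 - A^-6 + 2A^-2 - 2A^2 + 2A^6 - 2A^10 + A^14; 12 crossings at w = -2): V = x^-5 - 2x^-4 + 2x^-3 - 2x^-2 + 2x^-1 - 1 + x
V(D2) = -x^-6 + 2x^-5 - 3x^-4 + 4x^-3 - 3x^-2 + 3x^-1 - 2 + x  [14 crossings, <D> = A^-10 - 2A^-6 + 3A^-2 - 3A^2 + 4A^6 - 3A^10 + 2A^14 - A^18, w = -2]
observation: V(x) takes 2 values over 2 diagrams, fixing the grouping


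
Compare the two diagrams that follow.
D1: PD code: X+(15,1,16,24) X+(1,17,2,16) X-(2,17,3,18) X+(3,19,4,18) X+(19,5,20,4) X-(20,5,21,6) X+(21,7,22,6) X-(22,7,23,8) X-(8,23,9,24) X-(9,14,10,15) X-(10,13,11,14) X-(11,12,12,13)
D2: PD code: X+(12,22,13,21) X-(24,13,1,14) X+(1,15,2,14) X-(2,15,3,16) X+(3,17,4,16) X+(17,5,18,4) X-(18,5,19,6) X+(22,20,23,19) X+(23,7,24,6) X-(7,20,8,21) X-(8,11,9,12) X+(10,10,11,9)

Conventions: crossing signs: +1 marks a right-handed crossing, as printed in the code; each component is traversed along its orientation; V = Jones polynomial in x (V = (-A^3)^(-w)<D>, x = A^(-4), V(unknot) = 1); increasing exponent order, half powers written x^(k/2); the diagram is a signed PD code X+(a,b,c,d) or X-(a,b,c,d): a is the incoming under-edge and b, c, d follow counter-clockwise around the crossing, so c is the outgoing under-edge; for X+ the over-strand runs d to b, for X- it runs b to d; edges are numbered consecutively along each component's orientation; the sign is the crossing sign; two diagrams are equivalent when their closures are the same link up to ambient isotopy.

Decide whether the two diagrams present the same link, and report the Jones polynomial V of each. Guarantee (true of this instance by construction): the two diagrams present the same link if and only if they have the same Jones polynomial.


same link: yes
V(D1) = 1  [12 crossings, <D> = A^-6, w = -2]
D2 (bracket A^6; 12 crossings at w = +2): V = 1
note: Reidemeister moves carry D1 (12 crossings) to D2 (12)


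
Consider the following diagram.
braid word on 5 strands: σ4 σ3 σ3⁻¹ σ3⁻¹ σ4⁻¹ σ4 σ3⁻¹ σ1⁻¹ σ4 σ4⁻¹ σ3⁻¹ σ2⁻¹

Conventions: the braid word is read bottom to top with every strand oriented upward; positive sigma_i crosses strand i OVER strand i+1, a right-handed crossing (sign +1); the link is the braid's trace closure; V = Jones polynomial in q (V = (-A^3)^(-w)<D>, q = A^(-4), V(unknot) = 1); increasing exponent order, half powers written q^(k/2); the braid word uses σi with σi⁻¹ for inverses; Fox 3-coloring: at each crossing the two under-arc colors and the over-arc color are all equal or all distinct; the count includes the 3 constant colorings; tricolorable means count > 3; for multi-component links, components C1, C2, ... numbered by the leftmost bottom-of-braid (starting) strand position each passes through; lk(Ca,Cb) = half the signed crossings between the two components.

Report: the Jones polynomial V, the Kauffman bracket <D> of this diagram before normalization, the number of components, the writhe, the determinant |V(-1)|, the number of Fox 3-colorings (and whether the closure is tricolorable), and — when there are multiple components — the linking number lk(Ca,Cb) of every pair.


Jones polynomial: V(q) = -q^-4 + q^-3 + q^-1
<D> = A^-8 + 1 - A^4; writhe -4
components 1, writhe -4 (12 crossings)
3-colorings: 9 of 3^12, det 3 — tricolorable
note: w = -4 (over 12 crossings) is diagram-only; (-A^3)^(4) removes it from V


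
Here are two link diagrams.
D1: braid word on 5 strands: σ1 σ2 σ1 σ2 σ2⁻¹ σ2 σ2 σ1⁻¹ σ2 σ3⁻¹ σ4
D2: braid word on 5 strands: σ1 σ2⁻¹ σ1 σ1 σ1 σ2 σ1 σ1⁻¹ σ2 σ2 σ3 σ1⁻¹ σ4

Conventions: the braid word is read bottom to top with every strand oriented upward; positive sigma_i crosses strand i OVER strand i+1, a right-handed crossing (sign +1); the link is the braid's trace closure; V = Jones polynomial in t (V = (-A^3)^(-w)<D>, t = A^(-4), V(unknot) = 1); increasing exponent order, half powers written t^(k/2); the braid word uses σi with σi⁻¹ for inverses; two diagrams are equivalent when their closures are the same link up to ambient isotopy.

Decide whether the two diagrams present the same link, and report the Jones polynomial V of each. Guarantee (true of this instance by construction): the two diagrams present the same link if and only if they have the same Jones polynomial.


same link: yes
V(D1) = -t^(3/2) - 2t^(7/2) + t^(9/2) - t^(11/2) + t^(13/2)  [11 crossings, <D> = -A^-11 + A^-7 - A^-3 + 2A + A^9, w = +5]
V(D2) = -t^(3/2) - 2t^(7/2) + t^(9/2) - t^(11/2) + t^(13/2)  [13 crossings, <D> = -A^-5 + A^-1 - A^3 + 2A^7 + A^15, w = +7]
insight: one V(t) for all 2 diagrams — one class (guaranteed)


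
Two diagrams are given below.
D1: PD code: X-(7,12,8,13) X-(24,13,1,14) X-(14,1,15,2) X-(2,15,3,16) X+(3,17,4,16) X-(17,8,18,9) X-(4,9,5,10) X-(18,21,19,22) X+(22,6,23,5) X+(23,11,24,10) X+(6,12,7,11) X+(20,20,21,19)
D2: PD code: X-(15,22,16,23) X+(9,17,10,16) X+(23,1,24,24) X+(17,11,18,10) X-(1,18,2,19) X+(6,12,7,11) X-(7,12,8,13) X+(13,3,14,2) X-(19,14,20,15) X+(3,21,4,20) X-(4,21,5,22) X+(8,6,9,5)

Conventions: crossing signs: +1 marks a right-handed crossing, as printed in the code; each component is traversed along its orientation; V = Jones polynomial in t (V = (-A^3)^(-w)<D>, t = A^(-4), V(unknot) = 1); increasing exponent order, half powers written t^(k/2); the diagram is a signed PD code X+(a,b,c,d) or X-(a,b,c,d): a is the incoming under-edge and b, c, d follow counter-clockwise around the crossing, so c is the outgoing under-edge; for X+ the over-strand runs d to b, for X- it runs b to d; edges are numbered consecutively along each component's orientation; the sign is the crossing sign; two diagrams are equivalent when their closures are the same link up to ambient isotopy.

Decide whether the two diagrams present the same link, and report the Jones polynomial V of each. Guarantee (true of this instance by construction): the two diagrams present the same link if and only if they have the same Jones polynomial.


equivalent: no
V(D1) = 1  (w -2, c 12, <D> = A^-6)
D2 (bracket -A^-6 + 2A^-2 - 2A^2 + 3A^6 - 2A^10 + 2A^14 - A^18; 12 crossings at w = +2): V = -t^-3 + 2t^-2 - 2t^-1 + 3 - 2t + 2t^2 - t^3
why: V(t) takes 2 values over 2 diagrams, fixing the grouping


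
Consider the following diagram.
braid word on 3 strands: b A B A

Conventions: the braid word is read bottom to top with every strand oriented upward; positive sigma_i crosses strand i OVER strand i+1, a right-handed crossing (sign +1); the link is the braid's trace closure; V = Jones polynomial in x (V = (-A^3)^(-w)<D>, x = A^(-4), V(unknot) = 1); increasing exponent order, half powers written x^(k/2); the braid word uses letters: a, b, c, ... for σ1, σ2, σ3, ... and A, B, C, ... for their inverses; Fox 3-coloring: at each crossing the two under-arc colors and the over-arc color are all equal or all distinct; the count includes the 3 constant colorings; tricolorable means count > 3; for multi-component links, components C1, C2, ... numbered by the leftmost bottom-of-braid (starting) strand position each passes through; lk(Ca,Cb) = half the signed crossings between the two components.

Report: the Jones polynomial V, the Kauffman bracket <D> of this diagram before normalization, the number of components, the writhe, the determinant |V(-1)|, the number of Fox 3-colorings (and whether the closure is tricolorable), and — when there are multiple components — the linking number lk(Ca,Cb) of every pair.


Jones polynomial: V(x) = 1
<D> = A^-6; writhe -2
components 1, writhe -2 (4 crossings)
3-colorings: 3 of 3^4, det 1 — not tricolorable
note: w = -2 (over 4 crossings) is diagram-only; (-A^3)^(2) removes it from V


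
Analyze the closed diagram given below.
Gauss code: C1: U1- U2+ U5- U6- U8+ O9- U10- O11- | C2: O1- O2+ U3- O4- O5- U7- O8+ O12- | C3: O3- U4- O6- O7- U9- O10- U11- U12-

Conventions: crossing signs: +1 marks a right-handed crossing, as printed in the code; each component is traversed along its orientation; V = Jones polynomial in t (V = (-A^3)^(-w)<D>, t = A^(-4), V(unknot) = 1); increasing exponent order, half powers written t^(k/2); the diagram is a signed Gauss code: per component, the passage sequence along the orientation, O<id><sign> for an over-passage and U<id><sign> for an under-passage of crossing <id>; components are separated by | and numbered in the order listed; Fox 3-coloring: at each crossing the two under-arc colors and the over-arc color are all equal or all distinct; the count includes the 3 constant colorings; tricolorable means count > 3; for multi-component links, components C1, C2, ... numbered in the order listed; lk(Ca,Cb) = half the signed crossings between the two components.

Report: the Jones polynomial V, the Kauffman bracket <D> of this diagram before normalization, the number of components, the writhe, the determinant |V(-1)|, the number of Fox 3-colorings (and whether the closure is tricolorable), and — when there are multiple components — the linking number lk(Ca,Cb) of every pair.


V(t) = t^-11 - 2t^-10 + 3t^-9 - 2t^-8 + 3t^-7 - 2t^-6 + 2t^-5 + t^-3
bracket: A^-12 + 2A^-4 - 2 + 3A^4 - 2A^8 + 3A^12 - 2A^16 + A^20, w = -8
3 components, writhe -8, over 12 crossings
lk(C1,C2) = 0
linking number lk(C1,C3) = -2
lk(C2,C3): -2
det 16, colorings 3 of 3^12 — not tricolorable
observation: w = -8 shifts under R1 moves; the (-A^3)^(8) factor cancels that in V


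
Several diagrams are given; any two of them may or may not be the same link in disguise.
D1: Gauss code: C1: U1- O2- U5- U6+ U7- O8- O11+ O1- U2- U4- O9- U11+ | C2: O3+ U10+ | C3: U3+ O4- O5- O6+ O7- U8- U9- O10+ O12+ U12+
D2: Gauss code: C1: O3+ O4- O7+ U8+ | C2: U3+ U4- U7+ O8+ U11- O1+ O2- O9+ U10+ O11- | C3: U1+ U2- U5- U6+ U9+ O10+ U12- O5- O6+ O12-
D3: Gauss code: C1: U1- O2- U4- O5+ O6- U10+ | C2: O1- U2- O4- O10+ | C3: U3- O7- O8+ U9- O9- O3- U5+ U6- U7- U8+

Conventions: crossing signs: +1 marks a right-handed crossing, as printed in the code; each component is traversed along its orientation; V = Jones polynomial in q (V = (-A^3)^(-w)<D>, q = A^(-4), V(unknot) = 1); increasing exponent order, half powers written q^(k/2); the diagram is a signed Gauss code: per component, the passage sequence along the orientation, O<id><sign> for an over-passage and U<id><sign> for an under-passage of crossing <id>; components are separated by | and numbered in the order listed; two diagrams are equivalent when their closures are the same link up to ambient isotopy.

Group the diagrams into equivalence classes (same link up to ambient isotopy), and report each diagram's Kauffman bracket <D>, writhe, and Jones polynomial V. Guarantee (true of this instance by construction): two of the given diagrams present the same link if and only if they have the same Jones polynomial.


classes: {D1} | {D2} | {D3}
V(D1) = q^-5 - q^-4 + 2q^-3 - q^-2 + 2q^-1 + q  [12 crossings, <D> = A^-10 + 2A^-2 - A^2 + 2A^6 - A^10 + A^14, w = -2]
V(D2) = q + 2q^3 + q^5  (w +2, c 12, <D> = A^-14 + 2A^-6 + A^2)
V(D3) = q^-3 + q^-2 + q^-1 + 1  (w -4, c 10, <D> = A^-12 + A^-8 + A^-4 + 1)
insight: 3 values of V(q) split the 3 diagrams


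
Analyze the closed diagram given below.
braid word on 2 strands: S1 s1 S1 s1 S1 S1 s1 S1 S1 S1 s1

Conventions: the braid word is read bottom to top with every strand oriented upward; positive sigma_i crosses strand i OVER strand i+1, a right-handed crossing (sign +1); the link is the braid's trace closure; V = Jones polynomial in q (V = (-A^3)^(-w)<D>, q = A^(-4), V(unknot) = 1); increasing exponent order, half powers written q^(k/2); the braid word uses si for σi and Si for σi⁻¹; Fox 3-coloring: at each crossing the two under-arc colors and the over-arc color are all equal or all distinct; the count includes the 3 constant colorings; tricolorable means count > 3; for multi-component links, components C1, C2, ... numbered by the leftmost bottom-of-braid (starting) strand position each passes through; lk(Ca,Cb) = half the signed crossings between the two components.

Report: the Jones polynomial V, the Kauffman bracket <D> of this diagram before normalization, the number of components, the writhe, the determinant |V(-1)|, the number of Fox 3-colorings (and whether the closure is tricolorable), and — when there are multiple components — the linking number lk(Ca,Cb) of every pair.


V(q) = -q^-4 + q^-3 + q^-1
bracket: -A^-5 - A^3 + A^7, w = -3
1 component, writhe -3, over 11 crossings
det 3, colorings 9 of 3^11 — tricolorable
observation: free reduction leaves σ1⁻¹ σ1⁻¹ σ1⁻¹ of the original 11 letters


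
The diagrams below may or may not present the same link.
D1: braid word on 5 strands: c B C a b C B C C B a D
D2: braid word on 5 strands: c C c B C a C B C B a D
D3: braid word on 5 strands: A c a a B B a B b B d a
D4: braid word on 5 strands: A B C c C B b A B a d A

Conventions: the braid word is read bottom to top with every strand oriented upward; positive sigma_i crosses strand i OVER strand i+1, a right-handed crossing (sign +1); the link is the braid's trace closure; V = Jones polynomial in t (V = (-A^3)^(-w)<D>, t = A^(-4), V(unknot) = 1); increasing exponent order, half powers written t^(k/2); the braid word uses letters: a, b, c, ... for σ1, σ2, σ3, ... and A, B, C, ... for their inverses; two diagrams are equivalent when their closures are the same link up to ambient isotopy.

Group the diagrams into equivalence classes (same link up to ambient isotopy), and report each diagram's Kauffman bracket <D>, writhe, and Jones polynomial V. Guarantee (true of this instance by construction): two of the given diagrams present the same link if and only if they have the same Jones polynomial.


grouping into links: {D1, D2} | {D3} | {D4}
V(D1) = -t^-6 + 2t^-5 - 2t^-4 + 3t^-3 - 3t^-2 + 2t^-1 - 1 + t  (w -4, c 12, <D> = A^-16 - A^-12 + 2A^-8 - 3A^-4 + 3 - 2A^4 + 2A^8 - A^12)
V(D2) = -t^-6 + 2t^-5 - 2t^-4 + 3t^-3 - 3t^-2 + 2t^-1 - 1 + t  (w -4, c 12, <D> = A^-16 - A^-12 + 2A^-8 - 3A^-4 + 3 - 2A^4 + 2A^8 - A^12)
V(D3) = -t^-3 + 2t^-2 - 2t^-1 + 3 - 2t + 2t^2 - t^3  [12 crossings, <D> = -A^-6 + 2A^-2 - 2A^2 + 3A^6 - 2A^10 + 2A^14 - A^18, w = +2]
V(D4) = -t^-4 + t^-3 + t^-1  [12 crossings, <D> = A^-8 + 1 - A^4, w = -4]
why: V(t) takes 3 values over 4 diagrams, fixing the grouping


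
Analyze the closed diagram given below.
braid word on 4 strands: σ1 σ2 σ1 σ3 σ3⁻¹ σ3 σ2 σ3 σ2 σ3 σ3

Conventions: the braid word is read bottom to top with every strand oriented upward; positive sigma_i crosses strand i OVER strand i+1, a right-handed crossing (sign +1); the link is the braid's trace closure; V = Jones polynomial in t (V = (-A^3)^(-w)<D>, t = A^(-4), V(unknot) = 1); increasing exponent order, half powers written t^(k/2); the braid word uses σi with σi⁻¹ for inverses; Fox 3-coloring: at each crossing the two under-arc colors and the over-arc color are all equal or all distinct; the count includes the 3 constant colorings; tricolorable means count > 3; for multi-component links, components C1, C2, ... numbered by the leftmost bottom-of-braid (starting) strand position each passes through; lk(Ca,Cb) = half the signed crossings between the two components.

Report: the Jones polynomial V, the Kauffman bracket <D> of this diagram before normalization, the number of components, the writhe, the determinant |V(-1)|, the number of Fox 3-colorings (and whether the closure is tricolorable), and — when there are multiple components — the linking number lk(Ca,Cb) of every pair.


V = t^3 + t^5 - t^8
<D> = A^-5 - A^7 - A^15 (w = +9)
1 component over 11 crossings, w = +9
9 Fox colorings among 3^11, |V(-1)| = 3: tricolorable
why: w = +9 (over 11 crossings) is diagram-only; (-A^3)^(-9) removes it from V


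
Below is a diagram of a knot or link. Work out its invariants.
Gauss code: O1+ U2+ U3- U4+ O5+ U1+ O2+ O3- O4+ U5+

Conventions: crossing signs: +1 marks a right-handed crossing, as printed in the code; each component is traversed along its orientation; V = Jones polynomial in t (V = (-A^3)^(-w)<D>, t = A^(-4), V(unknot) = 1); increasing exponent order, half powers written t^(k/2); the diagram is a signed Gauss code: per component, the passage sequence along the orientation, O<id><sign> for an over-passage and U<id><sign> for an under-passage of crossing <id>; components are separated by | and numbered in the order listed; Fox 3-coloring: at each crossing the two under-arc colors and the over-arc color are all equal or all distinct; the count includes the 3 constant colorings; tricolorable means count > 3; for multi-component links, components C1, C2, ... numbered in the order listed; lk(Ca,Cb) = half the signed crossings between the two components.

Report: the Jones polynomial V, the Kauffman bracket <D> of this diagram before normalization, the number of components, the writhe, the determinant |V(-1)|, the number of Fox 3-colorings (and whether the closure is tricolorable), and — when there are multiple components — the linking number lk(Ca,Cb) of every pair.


Jones polynomial: V(t) = t + t^3 - t^4
<D> = A^-7 - A^-3 - A^5; writhe +3
components 1, writhe +3 (5 crossings)
3-colorings: 9 of 3^5, det 3 — tricolorable
note: the span of V is 3, forcing >= 3 crossings in any diagram


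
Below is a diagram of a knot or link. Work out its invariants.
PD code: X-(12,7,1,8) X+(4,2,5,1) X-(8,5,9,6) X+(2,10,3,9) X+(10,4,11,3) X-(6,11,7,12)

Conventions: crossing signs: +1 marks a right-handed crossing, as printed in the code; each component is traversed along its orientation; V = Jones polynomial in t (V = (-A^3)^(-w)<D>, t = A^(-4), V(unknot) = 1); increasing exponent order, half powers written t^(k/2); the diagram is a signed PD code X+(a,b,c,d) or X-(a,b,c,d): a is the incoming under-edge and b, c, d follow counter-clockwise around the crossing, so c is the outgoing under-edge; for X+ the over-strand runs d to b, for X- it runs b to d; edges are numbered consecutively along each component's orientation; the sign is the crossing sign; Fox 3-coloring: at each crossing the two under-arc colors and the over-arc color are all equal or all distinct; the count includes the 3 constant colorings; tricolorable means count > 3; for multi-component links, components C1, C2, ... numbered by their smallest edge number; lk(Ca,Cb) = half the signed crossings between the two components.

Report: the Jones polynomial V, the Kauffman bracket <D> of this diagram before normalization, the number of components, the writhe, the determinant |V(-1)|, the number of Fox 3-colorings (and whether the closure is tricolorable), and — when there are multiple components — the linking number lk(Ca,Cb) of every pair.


V = -t^-3 + 2t^-2 - 2t^-1 + 3 - 2t + 2t^2 - t^3
<D> = -A^-12 + 2A^-8 - 2A^-4 + 3 - 2A^4 + 2A^8 - A^12 (w = 0)
1 component over 6 crossings, w = 0
3 Fox colorings among 3^6, |V(-1)| = 13: not tricolorable
why: palindromic: swapping t for 1/t fixes V


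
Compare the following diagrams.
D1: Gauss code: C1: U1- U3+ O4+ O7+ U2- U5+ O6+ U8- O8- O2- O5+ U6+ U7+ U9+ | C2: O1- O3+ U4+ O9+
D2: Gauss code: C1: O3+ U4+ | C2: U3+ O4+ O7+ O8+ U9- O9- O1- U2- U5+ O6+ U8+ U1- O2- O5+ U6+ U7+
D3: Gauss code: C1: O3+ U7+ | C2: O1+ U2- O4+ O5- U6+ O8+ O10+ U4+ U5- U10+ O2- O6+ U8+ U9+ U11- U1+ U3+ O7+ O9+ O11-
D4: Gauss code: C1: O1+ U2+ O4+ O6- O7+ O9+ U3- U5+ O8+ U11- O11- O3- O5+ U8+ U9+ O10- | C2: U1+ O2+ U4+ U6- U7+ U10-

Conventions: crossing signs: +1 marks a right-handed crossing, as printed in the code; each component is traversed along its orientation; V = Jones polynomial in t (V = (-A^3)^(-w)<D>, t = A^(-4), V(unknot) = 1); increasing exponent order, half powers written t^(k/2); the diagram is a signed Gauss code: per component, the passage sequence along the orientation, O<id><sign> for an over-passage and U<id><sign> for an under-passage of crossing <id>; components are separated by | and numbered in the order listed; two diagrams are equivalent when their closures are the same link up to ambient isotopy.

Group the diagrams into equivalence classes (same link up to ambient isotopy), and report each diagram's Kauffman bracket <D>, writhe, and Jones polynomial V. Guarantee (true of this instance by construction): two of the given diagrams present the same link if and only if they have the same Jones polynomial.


equivalence classes: {D1, D2, D3, D4}
D1 (bracket A^-1 + A^7; 9 crossings at w = +3): V = -t^(1/2) - t^(5/2)
V(D2) = -t^(1/2) - t^(5/2)  [9 crossings, <D> = A^-1 + A^7, w = +3]
V(D3) = -t^(1/2) - t^(5/2)  (w +5, c 11, <D> = A^5 + A^13)
V(D4) = -t^(1/2) - t^(5/2)  [11 crossings, <D> = A^-1 + A^7, w = +3]
key observation: all 4 diagrams share one V(t), hence one class


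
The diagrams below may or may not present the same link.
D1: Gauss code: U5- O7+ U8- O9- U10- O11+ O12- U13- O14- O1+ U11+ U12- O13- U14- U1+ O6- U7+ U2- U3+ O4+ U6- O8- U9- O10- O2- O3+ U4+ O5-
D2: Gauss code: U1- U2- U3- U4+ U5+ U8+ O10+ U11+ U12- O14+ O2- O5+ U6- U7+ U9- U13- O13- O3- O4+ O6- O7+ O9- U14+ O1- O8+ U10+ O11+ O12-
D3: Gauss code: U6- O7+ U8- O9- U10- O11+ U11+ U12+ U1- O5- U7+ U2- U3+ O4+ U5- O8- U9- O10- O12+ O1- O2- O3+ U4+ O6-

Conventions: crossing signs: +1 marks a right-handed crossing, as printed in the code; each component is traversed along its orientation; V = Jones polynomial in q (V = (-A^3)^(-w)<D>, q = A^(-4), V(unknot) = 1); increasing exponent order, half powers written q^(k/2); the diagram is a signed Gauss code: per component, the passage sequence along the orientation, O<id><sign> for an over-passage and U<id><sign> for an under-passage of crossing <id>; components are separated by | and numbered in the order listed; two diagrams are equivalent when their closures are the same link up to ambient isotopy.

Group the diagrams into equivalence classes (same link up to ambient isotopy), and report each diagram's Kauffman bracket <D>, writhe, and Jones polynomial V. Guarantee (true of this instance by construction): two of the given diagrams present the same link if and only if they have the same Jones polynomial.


grouping into links: {D1, D3} | {D2}
V(D1) = q^-5 - 2q^-4 + 2q^-3 - 2q^-2 + 2q^-1 - 1 + q  (w -4, c 14, <D> = A^-16 - A^-12 + 2A^-8 - 2A^-4 + 2 - 2A^4 + A^8)
V(D2) = 1  (w 0, c 14, <D> = 1)
V(D3) = q^-5 - 2q^-4 + 2q^-3 - 2q^-2 + 2q^-1 - 1 + q  [12 crossings, <D> = A^-10 - A^-6 + 2A^-2 - 2A^2 + 2A^6 - 2A^10 + A^14, w = -2]
why: V(q) takes 2 values over 3 diagrams, fixing the grouping


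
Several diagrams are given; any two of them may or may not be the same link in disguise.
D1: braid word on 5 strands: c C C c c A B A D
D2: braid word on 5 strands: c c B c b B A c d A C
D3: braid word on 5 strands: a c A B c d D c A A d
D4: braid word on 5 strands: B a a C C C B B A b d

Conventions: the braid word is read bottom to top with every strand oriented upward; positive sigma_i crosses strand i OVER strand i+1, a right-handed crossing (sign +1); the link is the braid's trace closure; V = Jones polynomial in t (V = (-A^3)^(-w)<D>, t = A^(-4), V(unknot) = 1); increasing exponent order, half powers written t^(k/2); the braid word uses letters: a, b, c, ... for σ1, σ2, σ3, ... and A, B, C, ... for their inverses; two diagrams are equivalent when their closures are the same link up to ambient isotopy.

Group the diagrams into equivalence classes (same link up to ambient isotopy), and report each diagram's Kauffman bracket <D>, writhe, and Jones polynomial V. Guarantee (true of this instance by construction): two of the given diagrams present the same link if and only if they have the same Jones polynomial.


equivalence classes: {D1} | {D2, D3} | {D4}
D1 (bracket A^-7 + A; 9 crossings at w = -3): V = -t^(-5/2) - t^(-1/2)
D2 (bracket -A^-11 + A^-7 - A^-3 + 2A + A^9; 11 crossings at w = +1): V = -t^(-3/2) - 2t^(1/2) + t^(3/2) - t^(5/2) + t^(7/2)
D3 (bracket -A^-11 + A^-7 - A^-3 + 2A + A^9; 11 crossings at w = +1): V = -t^(-3/2) - 2t^(1/2) + t^(3/2) - t^(5/2) + t^(7/2)
V(D4) = t^(-13/2) - t^(-11/2) + t^(-9/2) - 2t^(-7/2) - t^(-3/2)  (w -3, c 11, <D> = A^-3 + 2A^5 - A^9 + A^13 - A^17)
key observation: comparing 4 Jones polynomials yields 3 groups


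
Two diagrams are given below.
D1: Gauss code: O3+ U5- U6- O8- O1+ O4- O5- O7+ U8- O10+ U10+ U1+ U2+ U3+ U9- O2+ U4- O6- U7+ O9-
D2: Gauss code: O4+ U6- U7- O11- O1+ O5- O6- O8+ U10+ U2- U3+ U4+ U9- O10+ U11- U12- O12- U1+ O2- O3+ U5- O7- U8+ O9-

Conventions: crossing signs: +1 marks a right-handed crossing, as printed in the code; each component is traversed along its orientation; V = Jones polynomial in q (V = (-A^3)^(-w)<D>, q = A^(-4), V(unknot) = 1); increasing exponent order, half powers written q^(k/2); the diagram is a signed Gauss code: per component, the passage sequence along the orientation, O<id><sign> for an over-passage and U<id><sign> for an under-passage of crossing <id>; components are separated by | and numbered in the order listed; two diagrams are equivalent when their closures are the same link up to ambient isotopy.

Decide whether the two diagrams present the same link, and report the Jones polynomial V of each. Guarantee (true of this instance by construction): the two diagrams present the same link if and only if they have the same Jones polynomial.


equivalent: yes
V(D1) = 1  (w 0, c 10, <D> = 1)
V(D2) = 1  (w -2, c 12, <D> = A^-6)
why: from 10 to 12 crossings by R-moves: one link, two diagrams


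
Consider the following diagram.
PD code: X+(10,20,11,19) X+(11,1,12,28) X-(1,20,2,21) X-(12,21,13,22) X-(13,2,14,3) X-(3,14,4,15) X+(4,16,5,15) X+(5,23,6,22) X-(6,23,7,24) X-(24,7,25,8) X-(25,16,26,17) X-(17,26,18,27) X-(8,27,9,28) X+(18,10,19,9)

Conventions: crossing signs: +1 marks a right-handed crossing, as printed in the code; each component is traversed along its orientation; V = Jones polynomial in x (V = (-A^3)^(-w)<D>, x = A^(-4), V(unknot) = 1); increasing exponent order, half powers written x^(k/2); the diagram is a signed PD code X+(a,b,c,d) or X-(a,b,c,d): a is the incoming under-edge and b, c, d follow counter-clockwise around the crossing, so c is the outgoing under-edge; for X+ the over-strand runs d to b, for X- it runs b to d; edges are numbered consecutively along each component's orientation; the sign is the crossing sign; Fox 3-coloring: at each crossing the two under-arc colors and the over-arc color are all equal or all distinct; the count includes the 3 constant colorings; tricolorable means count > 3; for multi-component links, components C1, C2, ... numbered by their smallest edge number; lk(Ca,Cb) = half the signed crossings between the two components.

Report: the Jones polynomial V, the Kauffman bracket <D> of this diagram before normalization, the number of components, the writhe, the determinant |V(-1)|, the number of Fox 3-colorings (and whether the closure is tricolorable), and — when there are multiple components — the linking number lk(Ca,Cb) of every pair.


V(x) = -x^-6 + x^-5 - x^-4 + 2x^-3 - x^-2 + x^-1
bracket: A^-8 - A^-4 + 2 - A^4 + A^8 - A^12, w = -4
1 component, writhe -4, over 14 crossings
det 7, colorings 3 of 3^14 — not tricolorable
observation: the span of V is 5, forcing >= 5 crossings in any diagram


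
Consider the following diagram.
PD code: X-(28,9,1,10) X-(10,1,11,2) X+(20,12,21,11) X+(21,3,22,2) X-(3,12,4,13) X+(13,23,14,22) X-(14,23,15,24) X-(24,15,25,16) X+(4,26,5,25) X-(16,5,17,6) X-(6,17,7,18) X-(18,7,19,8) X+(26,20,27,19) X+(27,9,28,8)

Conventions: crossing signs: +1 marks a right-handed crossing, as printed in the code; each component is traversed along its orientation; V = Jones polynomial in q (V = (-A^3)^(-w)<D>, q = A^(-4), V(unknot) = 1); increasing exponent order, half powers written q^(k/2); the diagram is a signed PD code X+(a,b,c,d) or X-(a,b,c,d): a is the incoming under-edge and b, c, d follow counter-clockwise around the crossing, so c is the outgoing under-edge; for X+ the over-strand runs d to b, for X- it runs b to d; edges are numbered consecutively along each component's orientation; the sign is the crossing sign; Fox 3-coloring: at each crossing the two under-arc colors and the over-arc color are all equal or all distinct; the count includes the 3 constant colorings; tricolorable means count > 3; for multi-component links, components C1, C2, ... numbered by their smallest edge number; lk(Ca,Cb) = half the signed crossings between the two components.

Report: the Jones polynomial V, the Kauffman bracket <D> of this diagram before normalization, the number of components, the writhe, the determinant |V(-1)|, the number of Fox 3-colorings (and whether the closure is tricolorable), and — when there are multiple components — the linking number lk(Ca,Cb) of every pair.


V(q) = -q^-6 + 2q^-5 - 4q^-4 + 5q^-3 - 4q^-2 + 5q^-1 - 3 + 2q - q^2
bracket: -A^-14 + 2A^-10 - 3A^-6 + 5A^-2 - 4A^2 + 5A^6 - 4A^10 + 2A^14 - A^18, w = -2
1 component, writhe -2, over 14 crossings
det 27, colorings 9 of 3^14 — tricolorable
observation: det 27 = |V(-1)|; divisible by 3, so tricolorable


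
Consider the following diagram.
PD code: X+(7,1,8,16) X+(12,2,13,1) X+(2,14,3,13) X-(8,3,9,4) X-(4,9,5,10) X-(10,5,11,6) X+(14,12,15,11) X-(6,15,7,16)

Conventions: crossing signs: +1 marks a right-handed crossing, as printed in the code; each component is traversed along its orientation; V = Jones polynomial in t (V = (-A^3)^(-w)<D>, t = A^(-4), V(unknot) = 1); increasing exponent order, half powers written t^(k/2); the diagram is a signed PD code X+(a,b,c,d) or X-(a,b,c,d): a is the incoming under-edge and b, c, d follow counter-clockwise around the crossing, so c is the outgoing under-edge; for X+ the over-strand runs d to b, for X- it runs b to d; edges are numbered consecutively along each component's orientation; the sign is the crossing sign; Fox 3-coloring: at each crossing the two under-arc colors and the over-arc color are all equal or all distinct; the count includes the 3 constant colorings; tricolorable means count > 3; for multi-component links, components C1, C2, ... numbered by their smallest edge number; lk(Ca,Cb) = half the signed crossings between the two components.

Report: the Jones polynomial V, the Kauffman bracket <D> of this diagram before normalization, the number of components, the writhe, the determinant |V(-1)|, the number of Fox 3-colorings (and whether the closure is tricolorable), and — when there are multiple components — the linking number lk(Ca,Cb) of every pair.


Jones polynomial: V(t) = -t^-3 + t^-2 - t^-1 + 3 - t + t^2 - t^3
<D> = -A^-12 + A^-8 - A^-4 + 3 - A^4 + A^8 - A^12; writhe 0
components 1, writhe 0 (8 crossings)
3-colorings: 27 of 3^8, det 9 — tricolorable
note: w = 0 (over 8 crossings) is diagram-only; (-A^3)^(0) removes it from V


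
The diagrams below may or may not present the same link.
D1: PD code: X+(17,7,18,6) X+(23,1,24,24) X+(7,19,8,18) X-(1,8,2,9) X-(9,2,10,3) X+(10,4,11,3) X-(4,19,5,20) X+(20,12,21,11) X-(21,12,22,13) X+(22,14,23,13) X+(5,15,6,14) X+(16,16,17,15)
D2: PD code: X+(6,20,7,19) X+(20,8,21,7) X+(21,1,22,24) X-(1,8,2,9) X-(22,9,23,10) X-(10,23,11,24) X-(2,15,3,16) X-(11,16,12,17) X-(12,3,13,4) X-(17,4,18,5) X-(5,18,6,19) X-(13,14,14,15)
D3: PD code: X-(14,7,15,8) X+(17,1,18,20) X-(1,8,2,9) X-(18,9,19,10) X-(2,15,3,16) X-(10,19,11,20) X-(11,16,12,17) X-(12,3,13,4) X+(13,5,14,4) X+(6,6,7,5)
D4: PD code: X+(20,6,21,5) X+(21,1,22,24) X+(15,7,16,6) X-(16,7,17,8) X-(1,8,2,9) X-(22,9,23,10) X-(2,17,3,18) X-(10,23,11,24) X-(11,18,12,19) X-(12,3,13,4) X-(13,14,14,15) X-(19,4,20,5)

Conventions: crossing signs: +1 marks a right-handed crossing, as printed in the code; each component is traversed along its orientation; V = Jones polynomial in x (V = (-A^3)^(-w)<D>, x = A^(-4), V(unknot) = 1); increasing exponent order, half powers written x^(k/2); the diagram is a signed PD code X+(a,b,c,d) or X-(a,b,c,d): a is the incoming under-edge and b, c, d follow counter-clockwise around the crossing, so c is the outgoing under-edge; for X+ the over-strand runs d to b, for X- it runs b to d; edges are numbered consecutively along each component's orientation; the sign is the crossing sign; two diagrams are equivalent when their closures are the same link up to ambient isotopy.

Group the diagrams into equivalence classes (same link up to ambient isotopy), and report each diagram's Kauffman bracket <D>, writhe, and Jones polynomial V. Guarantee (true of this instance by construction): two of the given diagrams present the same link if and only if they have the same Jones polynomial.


equivalence classes: {D1} | {D2, D3, D4}
D1 (bracket -A^-4 + 1 + A^8; 12 crossings at w = +4): V = x + x^3 - x^4
V(D2) = -x^-6 + x^-5 - x^-4 + 2x^-3 - x^-2 + x^-1  (w -6, c 12, <D> = A^-14 - A^-10 + 2A^-6 - A^-2 + A^2 - A^6)
D3 (bracket A^-8 - A^-4 + 2 - A^4 + A^8 - A^12; 10 crossings at w = -4): V = -x^-6 + x^-5 - x^-4 + 2x^-3 - x^-2 + x^-1
V(D4) = -x^-6 + x^-5 - x^-4 + 2x^-3 - x^-2 + x^-1  [12 crossings, <D> = A^-14 - A^-10 + 2A^-6 - A^-2 + A^2 - A^6, w = -6]
key observation: 2 classes among 4 diagrams; unequal V(x) rules out equality


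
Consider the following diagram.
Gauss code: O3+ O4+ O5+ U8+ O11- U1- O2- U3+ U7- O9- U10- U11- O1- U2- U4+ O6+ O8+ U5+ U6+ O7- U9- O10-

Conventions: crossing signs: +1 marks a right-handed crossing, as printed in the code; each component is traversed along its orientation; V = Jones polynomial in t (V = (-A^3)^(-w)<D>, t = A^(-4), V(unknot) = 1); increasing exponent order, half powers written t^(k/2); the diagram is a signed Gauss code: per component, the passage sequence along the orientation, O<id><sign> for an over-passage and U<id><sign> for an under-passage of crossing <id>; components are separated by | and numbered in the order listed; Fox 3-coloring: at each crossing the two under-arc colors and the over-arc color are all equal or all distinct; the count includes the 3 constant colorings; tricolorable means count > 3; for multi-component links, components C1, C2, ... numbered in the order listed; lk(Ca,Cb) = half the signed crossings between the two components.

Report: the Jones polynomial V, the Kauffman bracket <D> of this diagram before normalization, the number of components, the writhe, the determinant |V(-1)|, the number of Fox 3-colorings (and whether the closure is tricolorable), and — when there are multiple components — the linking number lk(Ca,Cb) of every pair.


V(t) = -t^-6 + 2t^-5 - 4t^-4 + 5t^-3 - 4t^-2 + 5t^-1 - 3 + 2t - t^2
bracket: A^-11 - 2A^-7 + 3A^-3 - 5A + 4A^5 - 5A^9 + 4A^13 - 2A^17 + A^21, w = -1
1 component, writhe -1, over 11 crossings
det 27, colorings 9 of 3^11 — tricolorable
observation: |V(-1)| = 27: so tricolorable, since 3 divides 27
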